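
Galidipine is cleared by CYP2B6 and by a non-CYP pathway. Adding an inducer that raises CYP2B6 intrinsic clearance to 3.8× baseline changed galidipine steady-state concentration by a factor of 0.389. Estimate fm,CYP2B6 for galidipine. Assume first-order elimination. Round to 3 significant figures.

Let fm be the CYP2B6 fraction. New clearance relative to baseline = fm × 3.8 + (1 − fm).
Steady-state concentration ratio = 1 / (new CL fraction), so new CL fraction = 1 / 0.389 = 2.571.
fm × 3.8 + 1 − fm = 2.571  ⇒  fm × (3.8 − 1) = 1.571  ⇒  fm = 0.561.

0.561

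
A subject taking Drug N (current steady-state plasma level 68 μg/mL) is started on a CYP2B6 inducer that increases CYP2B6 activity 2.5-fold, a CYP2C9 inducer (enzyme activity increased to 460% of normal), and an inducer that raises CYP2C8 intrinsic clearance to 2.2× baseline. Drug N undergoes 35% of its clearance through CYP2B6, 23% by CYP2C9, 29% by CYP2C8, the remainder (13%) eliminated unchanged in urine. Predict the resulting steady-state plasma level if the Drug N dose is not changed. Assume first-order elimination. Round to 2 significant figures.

25 μg/mL

The CYP2B6 pathway (35% of clearance) is boosted to 2.5× activity: 0.35 × 2.5 = 0.875.
The CYP2C9 pathway (23% of clearance) increases to 4.6× activity: 0.23 × 4.6 = 1.058.
The CYP2C8 pathway (29% of clearance) increases to 2.2× activity: 0.29 × 2.2 = 0.638.
Non-CYP routes (13%) are unchanged.
Relative clearance = 0.875 + 1.058 + 0.638 + 0.13 = 2.701.
New steady-state plasma level = 68 / 2.701 = 25 μg/mL (concentration scales inversely with clearance).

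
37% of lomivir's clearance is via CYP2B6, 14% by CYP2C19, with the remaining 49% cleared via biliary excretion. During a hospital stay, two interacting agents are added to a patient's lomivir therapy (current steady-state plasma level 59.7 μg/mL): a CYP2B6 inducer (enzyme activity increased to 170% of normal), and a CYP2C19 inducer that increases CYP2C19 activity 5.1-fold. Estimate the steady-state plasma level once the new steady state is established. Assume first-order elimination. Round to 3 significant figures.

The CYP2B6 pathway (37% of clearance) rises to 1.7× activity: 0.37 × 1.7 = 0.629.
The CYP2C19 pathway (14% of clearance) rises to 5.1× activity: 0.14 × 5.1 = 0.714.
Non-CYP routes (49%) are unchanged.
CL_new/CL_old = 0.629 + 0.714 + 0.49 = 1.833.
New steady-state plasma level = 59.7 / 1.833 = 32.6 μg/mL (concentration scales inversely with clearance).

32.6 μg/mL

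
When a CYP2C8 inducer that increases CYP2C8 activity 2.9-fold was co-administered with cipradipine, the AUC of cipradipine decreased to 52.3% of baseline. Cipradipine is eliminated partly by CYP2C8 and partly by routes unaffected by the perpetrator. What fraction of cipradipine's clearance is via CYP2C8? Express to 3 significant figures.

CL'/CL = 1 / 0.523 = 1.912
2.9·fm + (1 − fm) = 1.912
fm = (1.912 − 1) / (2.9 − 1) = 0.480

0.480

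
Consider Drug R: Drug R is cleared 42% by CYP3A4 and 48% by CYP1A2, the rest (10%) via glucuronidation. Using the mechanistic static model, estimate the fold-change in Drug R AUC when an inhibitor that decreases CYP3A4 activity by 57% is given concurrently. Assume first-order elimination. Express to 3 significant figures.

CYP3A4: 0.42 × 0.43 = 0.1806
CYP1A2: 0.48 (unchanged)
Other: 0.1 (unchanged)
New clearance relative to baseline: 0.1806 + 0.48 + 0.1 = 0.7606.
AUC is inversely proportional to clearance, so the fold-change is 1 / 0.7606 = 1.31.

1.31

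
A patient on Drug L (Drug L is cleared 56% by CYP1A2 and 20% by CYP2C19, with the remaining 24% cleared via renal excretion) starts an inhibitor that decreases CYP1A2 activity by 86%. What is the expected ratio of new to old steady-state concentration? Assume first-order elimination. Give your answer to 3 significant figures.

The CYP1A2 pathway (56% of clearance) is reduced to 0.14× activity: 0.56 × 0.14 = 0.0784.
CYP2C19 (20%) and the residual 24% are unaffected.
New clearance relative to baseline: 0.0784 + 0.2 + 0.24 = 0.5184.
Steady-state concentration is inversely proportional to clearance, so the fold-change is 1 / 0.5184 = 1.93.

1.93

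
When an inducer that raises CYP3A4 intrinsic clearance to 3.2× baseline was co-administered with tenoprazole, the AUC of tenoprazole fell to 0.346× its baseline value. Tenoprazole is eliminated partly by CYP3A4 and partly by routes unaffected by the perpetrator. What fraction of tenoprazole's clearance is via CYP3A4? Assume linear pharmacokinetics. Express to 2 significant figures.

Let x = fm,CYP3A4. Because AUC ∝ 1/CL, relative clearance rose to 1/0.346 = 2.89.
Only the CYP3A4 route changed, so 2.89 = x·3.2 + (1 − x), giving x = 0.86.

0.86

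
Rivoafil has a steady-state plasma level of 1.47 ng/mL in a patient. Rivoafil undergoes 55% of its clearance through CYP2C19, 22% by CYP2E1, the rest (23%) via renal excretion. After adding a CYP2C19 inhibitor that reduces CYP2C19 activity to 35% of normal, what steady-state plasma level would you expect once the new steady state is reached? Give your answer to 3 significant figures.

2.29 ng/mL

The CYP2C19 pathway (55% of clearance) is reduced to 0.35× activity: 0.55 × 0.35 = 0.1925.
CYP2E1 (22%) and the residual 23% are unaffected.
CL_new/CL_old = 0.1925 + 0.22 + 0.23 = 0.6425.
With dosing unchanged, steady-state plasma level scales as 1/CL: 1.47 / 0.6425 = 2.29 ng/mL.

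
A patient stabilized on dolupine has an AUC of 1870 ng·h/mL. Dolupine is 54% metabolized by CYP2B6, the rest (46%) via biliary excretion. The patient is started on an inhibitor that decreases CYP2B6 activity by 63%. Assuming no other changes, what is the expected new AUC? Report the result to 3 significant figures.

CYP2B6: 0.54 × 0.37 = 0.1998
Other: 0.46 (unchanged)
Relative clearance = 0.1998 + 0.46 = 0.6598.
With dosing unchanged, AUC scales as 1/CL: 1870 / 0.6598 = 2.83 × 10³ ng·h/mL.

2.83 × 10³ ng·h/mL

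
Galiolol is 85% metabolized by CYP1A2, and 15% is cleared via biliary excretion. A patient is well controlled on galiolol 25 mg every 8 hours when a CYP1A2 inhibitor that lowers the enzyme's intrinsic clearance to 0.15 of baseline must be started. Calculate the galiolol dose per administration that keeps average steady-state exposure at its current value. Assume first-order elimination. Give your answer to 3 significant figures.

6.94 mg

The CYP1A2 pathway (85% of clearance) is reduced to 0.15× activity: 0.85 × 0.15 = 0.1275.
Non-CYP routes (15%) are unchanged.
CL_new/CL_old = 0.1275 + 0.15 = 0.2775.
Css,avg = (dose rate)/CL, so holding Css fixed requires dose ∝ CL: 25 × 0.2775 = 6.94 mg.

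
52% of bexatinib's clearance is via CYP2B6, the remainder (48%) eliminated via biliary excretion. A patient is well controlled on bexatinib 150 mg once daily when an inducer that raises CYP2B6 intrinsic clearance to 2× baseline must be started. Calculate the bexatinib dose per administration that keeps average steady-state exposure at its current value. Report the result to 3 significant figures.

The CYP2B6 pathway (52% of clearance) rises to 2× activity: 0.52 × 2 = 1.04.
The remaining 48% of clearance is unaffected.
New clearance relative to baseline: 1.04 + 0.48 = 1.52.
Exposure is unchanged when dose changes in proportion to clearance. New dose = 150 mg × 1.52 = 228 mg.

228 mg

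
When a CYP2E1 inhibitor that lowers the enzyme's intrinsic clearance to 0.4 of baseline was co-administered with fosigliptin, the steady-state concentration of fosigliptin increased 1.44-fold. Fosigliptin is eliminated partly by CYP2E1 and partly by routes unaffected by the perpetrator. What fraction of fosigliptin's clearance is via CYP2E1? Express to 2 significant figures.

Write x for the fraction cleared via CYP2E1. The observed steady-state concentration change means clearance fell to 1/1.44 = 0.6944 of baseline.
Setting x·0.4 + (1 − x) = 0.6944 and solving: x = (0.6944 − 1)/(0.4 − 1) = 0.51.

0.51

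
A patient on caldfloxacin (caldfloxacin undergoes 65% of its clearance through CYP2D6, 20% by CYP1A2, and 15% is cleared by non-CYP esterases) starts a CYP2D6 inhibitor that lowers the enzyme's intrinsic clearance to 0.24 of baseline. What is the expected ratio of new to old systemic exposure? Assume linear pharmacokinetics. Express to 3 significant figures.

The CYP2D6 pathway (65% of clearance) is reduced to 0.24× activity: 0.65 × 0.24 = 0.156.
CYP1A2 (20%) and the residual 15% are unaffected.
CL_new/CL_old = 0.156 + 0.2 + 0.15 = 0.506.
Systemic exposure is inversely proportional to clearance, so the fold-change is 1 / 0.506 = 1.98.

1.98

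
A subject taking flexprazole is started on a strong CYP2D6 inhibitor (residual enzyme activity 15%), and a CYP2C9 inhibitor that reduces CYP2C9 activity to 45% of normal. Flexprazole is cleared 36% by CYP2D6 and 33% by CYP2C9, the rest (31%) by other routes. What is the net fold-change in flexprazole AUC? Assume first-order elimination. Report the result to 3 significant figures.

CYP2D6: 0.36 × 0.15 = 0.054
CYP2C9: 0.33 × 0.45 = 0.1485
Other: 0.31 (unchanged)
Relative clearance = 0.054 + 0.1485 + 0.31 = 0.5125.
Net AUC ratio = 1 / 0.5125 = 1.95.

1.95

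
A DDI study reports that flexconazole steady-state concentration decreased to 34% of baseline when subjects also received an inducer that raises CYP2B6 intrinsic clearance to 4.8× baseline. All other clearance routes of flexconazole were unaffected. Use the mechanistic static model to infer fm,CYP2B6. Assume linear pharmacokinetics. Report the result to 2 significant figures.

0.51

CL'/CL = 1 / 0.340 = 2.941
4.8·fm + (1 − fm) = 2.941
fm = (2.941 − 1) / (4.8 − 1) = 0.51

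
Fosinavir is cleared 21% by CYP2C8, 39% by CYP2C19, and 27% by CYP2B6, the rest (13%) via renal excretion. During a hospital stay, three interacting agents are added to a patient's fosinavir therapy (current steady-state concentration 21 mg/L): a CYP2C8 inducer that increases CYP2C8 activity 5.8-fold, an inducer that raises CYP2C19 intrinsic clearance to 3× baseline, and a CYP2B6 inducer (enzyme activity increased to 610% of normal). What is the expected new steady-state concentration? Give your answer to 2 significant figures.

5.0 mg/L

CYP2C8: 0.21 × 5.8 = 1.218
CYP2C19: 0.39 × 3 = 1.17
CYP2B6: 0.27 × 6.1 = 1.647
Other: 0.13 (unchanged)
CL_new/CL_old = 1.218 + 1.17 + 1.647 + 0.13 = 4.165.
Dividing the baseline by the relative clearance: 21 / 4.165 = 5.0 mg/L.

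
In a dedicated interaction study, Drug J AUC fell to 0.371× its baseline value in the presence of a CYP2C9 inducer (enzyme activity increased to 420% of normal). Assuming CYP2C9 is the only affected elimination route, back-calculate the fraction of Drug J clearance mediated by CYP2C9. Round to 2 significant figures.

Call the CYP2C9 fraction fm. After the interaction, CL_new/CL_old = fm × 4.2 + (1 − fm).
AUC ratio = 1 / (new CL fraction), so new CL fraction = 1 / 0.371 = 2.695.
fm × 4.2 + 1 − fm = 2.695  ⇒  fm × (4.2 − 1) = 1.695  ⇒  fm = 0.53.

0.53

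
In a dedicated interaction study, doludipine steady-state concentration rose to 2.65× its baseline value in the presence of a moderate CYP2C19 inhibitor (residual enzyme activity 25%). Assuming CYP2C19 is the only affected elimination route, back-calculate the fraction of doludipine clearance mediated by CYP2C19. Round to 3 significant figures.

0.830

Let x = fm,CYP2C19. Because steady-state concentration ∝ 1/CL, relative clearance fell to 1/2.65 = 0.3774.
Only the CYP2C19 route changed, so 0.3774 = x·0.25 + (1 − x), giving x = 0.830.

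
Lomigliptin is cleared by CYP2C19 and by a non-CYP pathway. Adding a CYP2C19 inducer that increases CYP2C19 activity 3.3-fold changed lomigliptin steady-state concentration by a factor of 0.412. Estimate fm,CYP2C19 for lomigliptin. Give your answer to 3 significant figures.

0.621

Let x = fm,CYP2C19. Because steady-state concentration ∝ 1/CL, relative clearance rose to 1/0.412 = 2.427.
Setting x·3.3 + (1 − x) = 2.427 and solving: x = (2.427 − 1)/(3.3 − 1) = 0.621.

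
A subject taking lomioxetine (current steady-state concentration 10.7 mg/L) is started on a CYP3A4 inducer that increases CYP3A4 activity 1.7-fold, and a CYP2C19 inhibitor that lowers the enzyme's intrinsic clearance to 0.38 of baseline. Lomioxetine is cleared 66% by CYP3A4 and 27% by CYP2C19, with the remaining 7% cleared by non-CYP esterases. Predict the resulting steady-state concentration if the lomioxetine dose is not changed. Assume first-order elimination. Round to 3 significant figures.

8.27 mg/L

The CYP3A4 pathway (66% of clearance) increases to 1.7× activity: 0.66 × 1.7 = 1.122.
The CYP2C19 pathway (27% of clearance) drops to 0.38× activity: 0.27 × 0.38 = 0.1026.
The remaining 7% of clearance is unaffected.
New clearance relative to baseline: 1.122 + 0.1026 + 0.07 = 1.2946.
Steady-state concentration ∝ 1/CL: new value = 10.7 / 1.2946 = 8.27 mg/L.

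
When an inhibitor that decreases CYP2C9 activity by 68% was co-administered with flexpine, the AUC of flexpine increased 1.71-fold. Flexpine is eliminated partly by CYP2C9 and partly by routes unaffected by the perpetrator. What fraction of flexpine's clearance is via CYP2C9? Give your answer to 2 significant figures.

CL'/CL = 1 / 1.71 = 0.5848
0.32·fm + (1 − fm) = 0.5848
fm = (0.5848 − 1) / (0.32 − 1) = 0.61

0.61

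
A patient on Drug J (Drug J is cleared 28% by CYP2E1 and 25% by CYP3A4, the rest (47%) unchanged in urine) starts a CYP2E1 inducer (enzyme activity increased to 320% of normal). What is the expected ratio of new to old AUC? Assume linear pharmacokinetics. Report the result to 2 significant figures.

CYP2E1: 0.28 × 3.2 = 0.896
CYP3A4: 0.25 (unchanged)
Other: 0.47 (unchanged)
New clearance relative to baseline: 0.896 + 0.25 + 0.47 = 1.616.
AUC ratio = CL_old/CL_new = 1 / 1.616 = 0.62.

0.62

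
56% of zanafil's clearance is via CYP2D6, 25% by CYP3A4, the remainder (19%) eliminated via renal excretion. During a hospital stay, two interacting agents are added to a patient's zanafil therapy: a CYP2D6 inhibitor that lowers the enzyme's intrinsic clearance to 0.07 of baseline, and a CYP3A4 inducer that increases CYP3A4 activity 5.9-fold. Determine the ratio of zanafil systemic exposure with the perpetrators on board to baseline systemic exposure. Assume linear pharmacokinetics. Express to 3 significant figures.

0.587

CYP2D6: 0.56 × 0.07 = 0.0392
CYP3A4: 0.25 × 5.9 = 1.475
Other: 0.19 (unchanged)
Relative clearance = 0.0392 + 1.475 + 0.19 = 1.7042.
Because systemic exposure varies inversely with clearance, the combined effect is 1 / 1.7042 = 0.587.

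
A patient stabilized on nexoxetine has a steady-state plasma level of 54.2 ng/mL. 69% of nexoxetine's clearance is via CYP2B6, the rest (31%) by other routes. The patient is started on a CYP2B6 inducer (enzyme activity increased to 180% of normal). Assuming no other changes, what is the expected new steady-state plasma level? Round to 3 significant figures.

34.9 ng/mL

CYP2B6: 0.69 × 1.8 = 1.242
Other: 0.31 (unchanged)
Relative clearance = 1.242 + 0.31 = 1.552.
New steady-state plasma level = baseline ÷ relative clearance = 54.2 / 1.552 = 34.9 ng/mL.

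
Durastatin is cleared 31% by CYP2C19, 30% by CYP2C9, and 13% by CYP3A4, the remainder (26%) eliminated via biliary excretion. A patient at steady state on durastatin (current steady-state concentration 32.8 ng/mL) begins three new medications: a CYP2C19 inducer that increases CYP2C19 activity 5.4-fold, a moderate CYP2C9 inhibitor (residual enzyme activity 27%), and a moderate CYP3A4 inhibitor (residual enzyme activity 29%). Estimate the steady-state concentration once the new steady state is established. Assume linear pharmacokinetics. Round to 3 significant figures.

16.0 ng/mL

CYP2C19: 0.31 × 5.4 = 1.674
CYP2C9: 0.3 × 0.27 = 0.081
CYP3A4: 0.13 × 0.29 = 0.0377
Other: 0.26 (unchanged)
CL_new/CL_old = 1.674 + 0.081 + 0.0377 + 0.26 = 2.0527.
Dividing the baseline by the relative clearance: 32.8 / 2.0527 = 16.0 ng/mL.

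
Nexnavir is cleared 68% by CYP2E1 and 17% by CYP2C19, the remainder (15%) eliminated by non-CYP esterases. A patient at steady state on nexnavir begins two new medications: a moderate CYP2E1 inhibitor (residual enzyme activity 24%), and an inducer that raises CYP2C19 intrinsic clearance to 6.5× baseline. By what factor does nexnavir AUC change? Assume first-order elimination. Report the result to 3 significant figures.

0.705

The CYP2E1 pathway (68% of clearance) falls to 0.24× activity: 0.68 × 0.24 = 0.1632.
The CYP2C19 pathway (17% of clearance) increases to 6.5× activity: 0.17 × 6.5 = 1.105.
The remaining 15% of clearance is unaffected.
New clearance relative to baseline: 0.1632 + 1.105 + 0.15 = 1.4182.
AUC ∝ 1/CL: fold-change = 1 / 1.4182 = 0.705.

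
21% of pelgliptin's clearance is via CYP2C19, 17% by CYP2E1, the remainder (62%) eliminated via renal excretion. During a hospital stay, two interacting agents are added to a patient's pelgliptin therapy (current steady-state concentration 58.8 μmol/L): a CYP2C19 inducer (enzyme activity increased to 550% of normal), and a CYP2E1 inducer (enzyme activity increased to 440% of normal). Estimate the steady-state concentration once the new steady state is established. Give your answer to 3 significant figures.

The CYP2C19 pathway (21% of clearance) increases to 5.5× activity: 0.21 × 5.5 = 1.155.
The CYP2E1 pathway (17% of clearance) rises to 4.4× activity: 0.17 × 4.4 = 0.748.
The remaining 62% of clearance is unaffected.
CL_new/CL_old = 1.155 + 0.748 + 0.62 = 2.523.
New steady-state concentration = 58.8 / 2.523 = 23.3 μmol/L (concentration scales inversely with clearance).

23.3 μmol/L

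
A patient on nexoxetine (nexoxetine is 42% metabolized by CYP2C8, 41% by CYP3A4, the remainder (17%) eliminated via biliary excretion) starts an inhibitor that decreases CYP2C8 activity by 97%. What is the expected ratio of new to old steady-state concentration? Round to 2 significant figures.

1.7

The CYP2C8 pathway (42% of clearance) is reduced to 0.03× activity: 0.42 × 0.03 = 0.0126.
CYP3A4 (41%) and the residual 17% are unaffected.
Relative clearance = 0.0126 + 0.41 + 0.17 = 0.5926.
Steady-state concentration is inversely proportional to clearance, so the fold-change is 1 / 0.5926 = 1.7.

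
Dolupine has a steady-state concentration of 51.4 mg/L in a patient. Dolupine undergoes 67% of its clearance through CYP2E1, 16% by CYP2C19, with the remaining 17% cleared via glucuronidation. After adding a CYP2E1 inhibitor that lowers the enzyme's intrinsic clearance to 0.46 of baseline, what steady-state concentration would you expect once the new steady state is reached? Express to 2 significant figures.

81 mg/L

The CYP2E1 pathway (67% of clearance) falls to 0.46× activity: 0.67 × 0.46 = 0.3082.
CYP2C19 (16%) and the residual 17% are unaffected.
Relative clearance = 0.3082 + 0.16 + 0.17 = 0.6382.
New steady-state concentration = baseline ÷ relative clearance = 51.4 / 0.6382 = 81 mg/L.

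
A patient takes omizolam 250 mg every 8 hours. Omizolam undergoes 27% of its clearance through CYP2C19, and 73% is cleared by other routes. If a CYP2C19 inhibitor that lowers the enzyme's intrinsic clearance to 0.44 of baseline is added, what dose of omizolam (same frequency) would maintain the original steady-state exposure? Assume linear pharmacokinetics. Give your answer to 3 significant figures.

212 mg

The CYP2C19 pathway (27% of clearance) falls to 0.44× activity: 0.27 × 0.44 = 0.1188.
The remaining 73% of clearance is unaffected.
CL_new/CL_old = 0.1188 + 0.73 = 0.8488.
Exposure is unchanged when dose changes in proportion to clearance. New dose = 250 mg × 0.8488 = 212 mg.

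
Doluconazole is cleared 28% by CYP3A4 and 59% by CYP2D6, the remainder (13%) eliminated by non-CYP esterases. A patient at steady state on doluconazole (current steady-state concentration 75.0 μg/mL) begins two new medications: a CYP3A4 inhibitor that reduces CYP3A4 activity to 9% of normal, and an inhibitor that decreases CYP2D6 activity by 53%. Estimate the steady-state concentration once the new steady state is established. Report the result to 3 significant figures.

173 μg/mL

The CYP3A4 pathway (28% of clearance) falls to 0.09× activity: 0.28 × 0.09 = 0.0252.
The CYP2D6 pathway (59% of clearance) drops to 0.47× activity: 0.59 × 0.47 = 0.2773.
The remaining 13% of clearance is unaffected.
New clearance relative to baseline: 0.0252 + 0.2773 + 0.13 = 0.4325.
New steady-state concentration = 75.0 / 0.4325 = 173 μg/mL (concentration scales inversely with clearance).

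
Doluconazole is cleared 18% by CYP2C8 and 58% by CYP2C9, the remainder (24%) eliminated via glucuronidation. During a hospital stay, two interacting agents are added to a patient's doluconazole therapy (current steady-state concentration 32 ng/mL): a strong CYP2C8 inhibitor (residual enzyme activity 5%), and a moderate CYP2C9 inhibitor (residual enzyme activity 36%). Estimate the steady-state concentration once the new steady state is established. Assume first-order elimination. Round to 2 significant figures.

CYP2C8: 0.18 × 0.05 = 0.009
CYP2C9: 0.58 × 0.36 = 0.2088
Other: 0.24 (unchanged)
New clearance relative to baseline: 0.009 + 0.2088 + 0.24 = 0.4578.
Dividing the baseline by the relative clearance: 32 / 0.4578 = 70 ng/mL.

70 ng/mL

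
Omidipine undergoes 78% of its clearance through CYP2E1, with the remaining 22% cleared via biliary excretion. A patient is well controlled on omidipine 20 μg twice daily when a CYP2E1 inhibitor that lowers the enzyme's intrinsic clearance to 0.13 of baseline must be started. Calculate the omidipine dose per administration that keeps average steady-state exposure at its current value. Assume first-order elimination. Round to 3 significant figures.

The CYP2E1 pathway (78% of clearance) is reduced to 0.13× activity: 0.78 × 0.13 = 0.1014.
The remaining 22% of clearance is unaffected.
CL_new/CL_old = 0.1014 + 0.22 = 0.3214.
Exposure is unchanged when dose changes in proportion to clearance. New dose = 20 μg × 0.3214 = 6.43 μg.

6.43 μg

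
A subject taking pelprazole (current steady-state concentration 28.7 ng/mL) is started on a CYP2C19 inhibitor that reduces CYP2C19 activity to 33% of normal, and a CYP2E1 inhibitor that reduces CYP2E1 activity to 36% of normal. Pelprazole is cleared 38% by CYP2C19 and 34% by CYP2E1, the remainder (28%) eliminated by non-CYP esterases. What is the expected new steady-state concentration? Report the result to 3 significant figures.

The CYP2C19 pathway (38% of clearance) drops to 0.33× activity: 0.38 × 0.33 = 0.1254.
The CYP2E1 pathway (34% of clearance) drops to 0.36× activity: 0.34 × 0.36 = 0.1224.
Non-CYP routes (28%) are unchanged.
CL_new/CL_old = 0.1254 + 0.1224 + 0.28 = 0.5278.
New steady-state concentration = 28.7 / 0.5278 = 54.4 ng/mL (concentration scales inversely with clearance).

54.4 ng/mL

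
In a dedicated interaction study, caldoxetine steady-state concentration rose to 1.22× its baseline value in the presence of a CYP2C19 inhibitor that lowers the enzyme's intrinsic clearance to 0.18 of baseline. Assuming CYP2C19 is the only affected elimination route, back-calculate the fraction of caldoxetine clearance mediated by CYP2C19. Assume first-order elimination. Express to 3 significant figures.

Call the CYP2C19 fraction fm. After the interaction, CL_new/CL_old = fm × 0.18 + (1 − fm).
Steady-state concentration ratio = 1 / (new CL fraction), so new CL fraction = 1 / 1.22 = 0.8197.
fm × 0.18 + 1 − fm = 0.8197  ⇒  fm × (0.18 − 1) = −0.1803  ⇒  fm = 0.220.

0.220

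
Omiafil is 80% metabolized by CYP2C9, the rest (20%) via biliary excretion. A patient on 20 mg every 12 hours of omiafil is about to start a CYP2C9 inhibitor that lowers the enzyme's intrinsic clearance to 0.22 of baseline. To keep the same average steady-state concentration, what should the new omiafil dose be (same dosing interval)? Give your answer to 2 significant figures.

CYP2C9: 0.8 × 0.22 = 0.176
Other: 0.2 (unchanged)
CL_new/CL_old = 0.176 + 0.2 = 0.376.
Exposure is unchanged when dose changes in proportion to clearance. New dose = 20 mg × 0.376 = 7.5 mg.

7.5 mg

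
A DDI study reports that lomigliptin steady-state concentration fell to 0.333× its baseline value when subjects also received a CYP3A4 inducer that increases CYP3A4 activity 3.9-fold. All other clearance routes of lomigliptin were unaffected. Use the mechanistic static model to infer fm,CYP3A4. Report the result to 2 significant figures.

0.69

Let x = fm,CYP3A4. Because steady-state concentration ∝ 1/CL, relative clearance rose to 1/0.333 = 3.003.
Setting x·3.9 + (1 − x) = 3.003 and solving: x = (3.003 − 1)/(3.9 − 1) = 0.69.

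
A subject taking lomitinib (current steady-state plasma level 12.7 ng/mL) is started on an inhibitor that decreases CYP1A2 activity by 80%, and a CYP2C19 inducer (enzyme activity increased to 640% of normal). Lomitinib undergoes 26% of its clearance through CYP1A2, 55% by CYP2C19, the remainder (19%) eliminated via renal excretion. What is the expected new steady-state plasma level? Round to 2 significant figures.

3.4 ng/mL

CYP1A2: 0.26 × 0.2 = 0.052
CYP2C19: 0.55 × 6.4 = 3.52
Other: 0.19 (unchanged)
Relative clearance = 0.052 + 3.52 + 0.19 = 3.762.
Dividing the baseline by the relative clearance: 12.7 / 3.762 = 3.4 ng/mL.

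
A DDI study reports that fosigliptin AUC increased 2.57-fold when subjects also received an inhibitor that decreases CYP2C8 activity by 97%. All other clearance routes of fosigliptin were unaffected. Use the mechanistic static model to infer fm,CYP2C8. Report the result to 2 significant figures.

Let x = fm,CYP2C8. Because AUC ∝ 1/CL, relative clearance fell to 1/2.57 = 0.3891.
Only the CYP2C8 route changed, so 0.3891 = x·0.03 + (1 − x), giving x = 0.63.

0.63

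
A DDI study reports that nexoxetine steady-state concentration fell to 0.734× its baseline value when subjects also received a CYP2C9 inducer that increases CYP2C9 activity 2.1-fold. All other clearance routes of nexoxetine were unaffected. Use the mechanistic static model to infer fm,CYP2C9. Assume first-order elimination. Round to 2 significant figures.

0.33

CL'/CL = 1 / 0.734 = 1.362
2.1·fm + (1 − fm) = 1.362
fm = (1.362 − 1) / (2.1 − 1) = 0.33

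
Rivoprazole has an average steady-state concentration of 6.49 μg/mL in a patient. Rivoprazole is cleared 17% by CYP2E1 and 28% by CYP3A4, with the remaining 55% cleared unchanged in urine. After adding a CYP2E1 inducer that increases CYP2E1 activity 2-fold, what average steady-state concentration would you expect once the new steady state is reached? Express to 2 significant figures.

5.5 μg/mL

The CYP2E1 pathway (17% of clearance) increases to 2× activity: 0.17 × 2 = 0.34.
CYP3A4 (28%) and the residual 55% are unaffected.
Relative clearance = 0.34 + 0.28 + 0.55 = 1.17.
Average steady-state concentration ∝ 1/CL, so new value = 6.49 / 1.17 = 5.5 μg/mL.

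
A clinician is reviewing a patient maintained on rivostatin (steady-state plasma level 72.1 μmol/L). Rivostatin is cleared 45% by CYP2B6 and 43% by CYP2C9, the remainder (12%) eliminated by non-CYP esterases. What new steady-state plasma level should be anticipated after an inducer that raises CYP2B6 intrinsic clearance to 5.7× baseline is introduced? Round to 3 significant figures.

23.1 μmol/L

The CYP2B6 pathway (45% of clearance) is boosted to 5.7× activity: 0.45 × 5.7 = 2.565.
CYP2C9 (43%) and the residual 12% are unaffected.
CL_new/CL_old = 2.565 + 0.43 + 0.12 = 3.115.
Steady-state plasma level ∝ 1/CL, so new value = 72.1 / 3.115 = 23.1 μmol/L.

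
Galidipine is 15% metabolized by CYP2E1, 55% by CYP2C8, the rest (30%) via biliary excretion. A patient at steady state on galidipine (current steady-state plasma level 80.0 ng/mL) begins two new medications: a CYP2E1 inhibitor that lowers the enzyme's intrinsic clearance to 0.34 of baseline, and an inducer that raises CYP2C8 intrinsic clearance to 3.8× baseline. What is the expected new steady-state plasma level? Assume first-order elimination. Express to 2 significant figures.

33 ng/mL

The CYP2E1 pathway (15% of clearance) is reduced to 0.34× activity: 0.15 × 0.34 = 0.051.
The CYP2C8 pathway (55% of clearance) increases to 3.8× activity: 0.55 × 3.8 = 2.09.
Non-CYP routes (30%) are unchanged.
New clearance relative to baseline: 0.051 + 2.09 + 0.3 = 2.441.
New steady-state plasma level = 80.0 / 2.441 = 33 ng/mL (concentration scales inversely with clearance).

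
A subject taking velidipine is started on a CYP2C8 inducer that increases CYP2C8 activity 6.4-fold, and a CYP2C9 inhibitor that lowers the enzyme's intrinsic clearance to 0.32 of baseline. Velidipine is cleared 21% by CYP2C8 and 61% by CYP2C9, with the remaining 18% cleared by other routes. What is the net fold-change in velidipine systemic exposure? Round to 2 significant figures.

The CYP2C8 pathway (21% of clearance) increases to 6.4× activity: 0.21 × 6.4 = 1.344.
The CYP2C9 pathway (61% of clearance) is reduced to 0.32× activity: 0.61 × 0.32 = 0.1952.
Non-CYP routes (18%) are unchanged.
New clearance relative to baseline: 1.344 + 0.1952 + 0.18 = 1.7192.
Net systemic exposure ratio = 1 / 1.7192 = 0.58.

0.58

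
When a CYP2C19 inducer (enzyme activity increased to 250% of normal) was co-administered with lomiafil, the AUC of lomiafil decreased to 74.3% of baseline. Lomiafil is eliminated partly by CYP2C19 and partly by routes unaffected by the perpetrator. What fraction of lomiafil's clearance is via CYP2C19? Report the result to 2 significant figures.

0.23

CL'/CL = 1 / 0.743 = 1.346
2.5·fm + (1 − fm) = 1.346
fm = (1.346 − 1) / (2.5 − 1) = 0.23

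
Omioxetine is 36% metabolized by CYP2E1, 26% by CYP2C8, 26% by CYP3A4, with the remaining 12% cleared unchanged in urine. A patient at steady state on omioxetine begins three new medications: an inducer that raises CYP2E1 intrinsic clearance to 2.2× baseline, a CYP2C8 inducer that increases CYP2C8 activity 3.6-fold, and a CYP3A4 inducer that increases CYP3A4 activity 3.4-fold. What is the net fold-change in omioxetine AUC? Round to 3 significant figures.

The CYP2E1 pathway (36% of clearance) rises to 2.2× activity: 0.36 × 2.2 = 0.792.
The CYP2C8 pathway (26% of clearance) increases to 3.6× activity: 0.26 × 3.6 = 0.936.
The CYP3A4 pathway (26% of clearance) rises to 3.4× activity: 0.26 × 3.4 = 0.884.
The remaining 12% of clearance is unaffected.
Relative clearance = 0.792 + 0.936 + 0.884 + 0.12 = 2.732.
Because AUC varies inversely with clearance, the combined effect is 1 / 2.732 = 0.366.

0.366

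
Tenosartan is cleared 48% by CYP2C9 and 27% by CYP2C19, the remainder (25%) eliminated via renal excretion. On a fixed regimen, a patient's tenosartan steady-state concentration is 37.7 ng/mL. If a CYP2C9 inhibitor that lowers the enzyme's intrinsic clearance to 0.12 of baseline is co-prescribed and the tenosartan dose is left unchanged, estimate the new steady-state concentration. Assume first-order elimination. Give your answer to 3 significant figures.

CYP2C9: 0.48 × 0.12 = 0.0576
CYP2C19: 0.27 (unchanged)
Other: 0.25 (unchanged)
New clearance relative to baseline: 0.0576 + 0.27 + 0.25 = 0.5776.
Steady-state concentration ∝ 1/CL, so new value = 37.7 / 0.5776 = 65.3 ng/mL.

65.3 ng/mL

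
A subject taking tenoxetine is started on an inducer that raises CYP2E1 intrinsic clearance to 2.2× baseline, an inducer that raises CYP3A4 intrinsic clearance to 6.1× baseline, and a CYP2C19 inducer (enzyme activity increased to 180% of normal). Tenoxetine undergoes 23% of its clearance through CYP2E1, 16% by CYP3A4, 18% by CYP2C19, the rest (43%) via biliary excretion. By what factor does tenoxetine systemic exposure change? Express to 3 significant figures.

The CYP2E1 pathway (23% of clearance) increases to 2.2× activity: 0.23 × 2.2 = 0.506.
The CYP3A4 pathway (16% of clearance) rises to 6.1× activity: 0.16 × 6.1 = 0.976.
The CYP2C19 pathway (18% of clearance) is boosted to 1.8× activity: 0.18 × 1.8 = 0.324.
Non-CYP routes (43%) are unchanged.
New clearance relative to baseline: 0.506 + 0.976 + 0.324 + 0.43 = 2.236.
Systemic exposure ∝ 1/CL: fold-change = 1 / 2.236 = 0.447.

0.447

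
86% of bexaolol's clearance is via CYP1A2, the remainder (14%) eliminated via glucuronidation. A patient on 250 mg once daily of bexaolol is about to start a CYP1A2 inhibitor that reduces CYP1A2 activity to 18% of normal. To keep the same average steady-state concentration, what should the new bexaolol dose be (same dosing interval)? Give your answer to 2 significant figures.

74 mg

The CYP1A2 pathway (86% of clearance) is reduced to 0.18× activity: 0.86 × 0.18 = 0.1548.
Non-CYP routes (14%) are unchanged.
CL_new/CL_old = 0.1548 + 0.14 = 0.2948.
Css,avg = (dose rate)/CL, so holding Css fixed requires dose ∝ CL: 250 × 0.2948 = 74 mg.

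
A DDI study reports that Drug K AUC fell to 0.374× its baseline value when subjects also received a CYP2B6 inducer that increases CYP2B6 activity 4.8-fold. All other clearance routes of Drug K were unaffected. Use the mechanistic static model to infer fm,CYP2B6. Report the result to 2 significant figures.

Call the CYP2B6 fraction fm. After the interaction, CL_new/CL_old = fm × 4.8 + (1 − fm).
AUC ratio = 1 / (new CL fraction), so new CL fraction = 1 / 0.374 = 2.674.
fm × 4.8 + 1 − fm = 2.674  ⇒  fm × (4.8 − 1) = 1.674  ⇒  fm = 0.44.

0.44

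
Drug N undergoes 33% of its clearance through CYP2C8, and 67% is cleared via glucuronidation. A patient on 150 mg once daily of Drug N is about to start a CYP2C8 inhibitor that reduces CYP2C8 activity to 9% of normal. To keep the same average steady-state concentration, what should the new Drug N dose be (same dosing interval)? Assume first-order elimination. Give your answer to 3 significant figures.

105 mg

CYP2C8: 0.33 × 0.09 = 0.0297
Other: 0.67 (unchanged)
Relative clearance = 0.0297 + 0.67 = 0.6997.
Exposure is unchanged when dose changes in proportion to clearance. New dose = 150 mg × 0.6997 = 105 mg.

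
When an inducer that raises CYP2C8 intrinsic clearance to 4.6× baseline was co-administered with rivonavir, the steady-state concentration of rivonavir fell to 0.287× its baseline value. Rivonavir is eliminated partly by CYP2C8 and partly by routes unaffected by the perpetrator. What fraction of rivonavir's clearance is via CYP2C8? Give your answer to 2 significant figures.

Write x for the fraction cleared via CYP2C8. The observed steady-state concentration change means clearance rose to 1/0.287 = 3.484 of baseline.
Only the CYP2C8 route changed, so 3.484 = x·4.6 + (1 − x), giving x = 0.69.

0.69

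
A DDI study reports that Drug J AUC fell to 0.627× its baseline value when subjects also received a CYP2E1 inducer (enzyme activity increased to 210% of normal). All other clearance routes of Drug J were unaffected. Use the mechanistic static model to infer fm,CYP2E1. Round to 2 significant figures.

0.54

Call the CYP2E1 fraction fm. After the interaction, CL_new/CL_old = fm × 2.1 + (1 − fm).
AUC ratio = 1 / (new CL fraction), so new CL fraction = 1 / 0.627 = 1.595.
fm × 2.1 + 1 − fm = 1.595  ⇒  fm × (2.1 − 1) = 0.5949  ⇒  fm = 0.54.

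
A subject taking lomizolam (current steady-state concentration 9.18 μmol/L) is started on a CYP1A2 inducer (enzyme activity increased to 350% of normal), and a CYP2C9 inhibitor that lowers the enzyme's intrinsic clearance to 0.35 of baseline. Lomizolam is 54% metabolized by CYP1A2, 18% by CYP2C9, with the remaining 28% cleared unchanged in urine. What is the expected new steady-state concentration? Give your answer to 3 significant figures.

The CYP1A2 pathway (54% of clearance) increases to 3.5× activity: 0.54 × 3.5 = 1.89.
The CYP2C9 pathway (18% of clearance) is reduced to 0.35× activity: 0.18 × 0.35 = 0.063.
The remaining 28% of clearance is unaffected.
Relative clearance = 1.89 + 0.063 + 0.28 = 2.233.
Steady-state concentration ∝ 1/CL: new value = 9.18 / 2.233 = 4.11 μmol/L.

4.11 μmol/L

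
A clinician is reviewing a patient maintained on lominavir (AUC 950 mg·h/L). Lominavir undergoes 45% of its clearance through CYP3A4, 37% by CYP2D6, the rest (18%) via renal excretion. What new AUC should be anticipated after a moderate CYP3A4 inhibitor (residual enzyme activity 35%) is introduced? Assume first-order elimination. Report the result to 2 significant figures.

1.3 × 10³ mg·h/L

The CYP3A4 pathway (45% of clearance) is reduced to 0.35× activity: 0.45 × 0.35 = 0.1575.
CYP2D6 (37%) and the residual 18% are unaffected.
CL_new/CL_old = 0.1575 + 0.37 + 0.18 = 0.7075.
New AUC = baseline ÷ relative clearance = 950 / 0.7075 = 1.3 × 10³ mg·h/L.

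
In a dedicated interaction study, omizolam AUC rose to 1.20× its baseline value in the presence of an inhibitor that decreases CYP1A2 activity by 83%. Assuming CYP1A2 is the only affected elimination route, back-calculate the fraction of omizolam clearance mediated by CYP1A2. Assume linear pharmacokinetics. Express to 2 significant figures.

0.20

CL'/CL = 1 / 1.20 = 0.8333
0.17·fm + (1 − fm) = 0.8333
fm = (0.8333 − 1) / (0.17 − 1) = 0.20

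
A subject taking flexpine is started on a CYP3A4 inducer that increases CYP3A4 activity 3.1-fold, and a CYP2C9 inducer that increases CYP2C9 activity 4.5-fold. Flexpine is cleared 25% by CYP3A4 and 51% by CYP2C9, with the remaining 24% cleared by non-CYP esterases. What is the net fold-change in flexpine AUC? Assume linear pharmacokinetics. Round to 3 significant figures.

0.302

The CYP3A4 pathway (25% of clearance) rises to 3.1× activity: 0.25 × 3.1 = 0.775.
The CYP2C9 pathway (51% of clearance) increases to 4.5× activity: 0.51 × 4.5 = 2.295.
The remaining 24% of clearance is unaffected.
New clearance relative to baseline: 0.775 + 2.295 + 0.24 = 3.31.
AUC ∝ 1/CL: fold-change = 1 / 3.31 = 0.302.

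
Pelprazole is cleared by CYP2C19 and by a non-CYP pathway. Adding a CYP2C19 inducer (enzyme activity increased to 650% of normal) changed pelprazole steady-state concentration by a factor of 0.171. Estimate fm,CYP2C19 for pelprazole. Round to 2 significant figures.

CL'/CL = 1 / 0.171 = 5.848
6.5·fm + (1 − fm) = 5.848
fm = (5.848 − 1) / (6.5 − 1) = 0.88

0.88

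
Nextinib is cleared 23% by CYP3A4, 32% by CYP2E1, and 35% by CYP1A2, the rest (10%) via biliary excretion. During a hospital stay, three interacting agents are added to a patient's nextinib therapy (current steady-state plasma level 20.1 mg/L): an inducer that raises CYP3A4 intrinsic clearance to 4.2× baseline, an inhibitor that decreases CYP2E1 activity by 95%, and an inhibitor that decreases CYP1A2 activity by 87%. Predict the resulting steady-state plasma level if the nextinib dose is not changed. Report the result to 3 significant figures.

17.8 mg/L

The CYP3A4 pathway (23% of clearance) is boosted to 4.2× activity: 0.23 × 4.2 = 0.966.
The CYP2E1 pathway (32% of clearance) falls to 0.05× activity: 0.32 × 0.05 = 0.016.
The CYP1A2 pathway (35% of clearance) is reduced to 0.13× activity: 0.35 × 0.13 = 0.0455.
Non-CYP routes (10%) are unchanged.
New clearance relative to baseline: 0.966 + 0.016 + 0.0455 + 0.1 = 1.1275.
Dividing the baseline by the relative clearance: 20.1 / 1.1275 = 17.8 mg/L.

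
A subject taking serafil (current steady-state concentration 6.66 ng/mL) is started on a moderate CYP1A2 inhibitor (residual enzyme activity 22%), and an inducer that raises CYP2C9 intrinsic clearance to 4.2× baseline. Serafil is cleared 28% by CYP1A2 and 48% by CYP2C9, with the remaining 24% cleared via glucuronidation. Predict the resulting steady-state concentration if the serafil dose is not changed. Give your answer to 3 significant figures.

The CYP1A2 pathway (28% of clearance) falls to 0.22× activity: 0.28 × 0.22 = 0.0616.
The CYP2C9 pathway (48% of clearance) is boosted to 4.2× activity: 0.48 × 4.2 = 2.016.
Non-CYP routes (24%) are unchanged.
Relative clearance = 0.0616 + 2.016 + 0.24 = 2.3176.
Steady-state concentration ∝ 1/CL: new value = 6.66 / 2.3176 = 2.87 ng/mL.

2.87 ng/mL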